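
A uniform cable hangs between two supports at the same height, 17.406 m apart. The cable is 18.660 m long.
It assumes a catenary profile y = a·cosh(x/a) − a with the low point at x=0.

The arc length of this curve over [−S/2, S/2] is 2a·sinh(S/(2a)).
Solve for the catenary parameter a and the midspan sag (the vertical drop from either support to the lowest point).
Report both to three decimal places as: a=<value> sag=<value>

a=13.378 sag=2.932

seed: a₀ = √(S³/(24(L−S))) = √(17.406³/(24·1.254)) = 13.237137
iter 1: u=0.657468  f(a)=+2.738e-02  f'(a)=-1.978e-01  a ← 13.237137 − (+2.738e-02/-1.978e-01) = 13.375589
iter 2: u=0.650663  f(a)=+4.356e-04  f'(a)=-1.915e-01  a ← 13.375589 − (+4.356e-04/-1.915e-01) = 13.377863
iter 3: u=0.650552  f(a)=+1.141e-07  f'(a)=-1.914e-01  a ← 13.377863 − (+1.141e-07/-1.914e-01) = 13.377864
iter 4: u=0.650552  f(a)=+1.421e-14  f'(a)=-1.914e-01  a ← 13.377864 − (+1.421e-14/-1.914e-01) = 13.377864
converged: |Δa| < 1e-12 after 4 iterations
sag = a·(cosh(S/(2a)) − 1) = 13.377864·(cosh(0.650552) − 1) = 2.932137
T_max/T_min = cosh(S/(2a)) = 1.219178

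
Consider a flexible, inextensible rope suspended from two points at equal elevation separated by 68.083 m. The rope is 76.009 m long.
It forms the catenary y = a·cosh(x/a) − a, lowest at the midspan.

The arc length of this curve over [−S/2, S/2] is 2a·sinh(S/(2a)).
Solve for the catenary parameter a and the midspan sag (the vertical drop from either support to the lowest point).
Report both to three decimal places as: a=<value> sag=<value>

a=41.424 sag=14.792

seed: a₀ = √(S³/(24(L−S))) = √(68.083³/(24·7.926)) = 40.731028
iter 1: u=0.835763  f(a)=+2.815e-01  f'(a)=-4.171e-01  a ← 40.731028 − (+2.815e-01/-4.171e-01) = 41.405907
iter 2: u=0.822141  f(a)=+7.148e-03  f'(a)=-3.961e-01  a ← 41.405907 − (+7.148e-03/-3.961e-01) = 41.423952
iter 3: u=0.821783  f(a)=+4.876e-06  f'(a)=-3.956e-01  a ← 41.423952 − (+4.876e-06/-3.956e-01) = 41.423964
iter 4: u=0.821783  f(a)=+2.288e-12  f'(a)=-3.956e-01  a ← 41.423964 − (+2.288e-12/-3.956e-01) = 41.423964
converged: |Δa| < 1e-12 after 4 iterations
sag = a·(cosh(S/(2a)) − 1) = 41.423964·(cosh(0.821783) − 1) = 14.792464
T_max/T_min = cosh(S/(2a)) = 1.357099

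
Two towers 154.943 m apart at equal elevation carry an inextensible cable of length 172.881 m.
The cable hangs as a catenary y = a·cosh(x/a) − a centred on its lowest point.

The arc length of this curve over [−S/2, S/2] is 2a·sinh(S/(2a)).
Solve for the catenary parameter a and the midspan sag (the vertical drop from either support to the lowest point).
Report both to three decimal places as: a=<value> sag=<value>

a=94.526 sag=33.564

seed: a₀ = √(S³/(24(L−S))) = √(154.943³/(24·17.938)) = 92.953406
iter 1: u=0.833444  f(a)=+6.334e-01  f'(a)=-4.134e-01  a ← 92.953406 − (+6.334e-01/-4.134e-01) = 94.485471
iter 2: u=0.819930  f(a)=+1.600e-02  f'(a)=-3.928e-01  a ← 94.485471 − (+1.600e-02/-3.928e-01) = 94.526205
iter 3: u=0.819577  f(a)=+1.079e-05  f'(a)=-3.923e-01  a ← 94.526205 − (+1.079e-05/-3.923e-01) = 94.526232
iter 4: u=0.819577  f(a)=+4.917e-12  f'(a)=-3.923e-01  a ← 94.526232 − (+4.917e-12/-3.923e-01) = 94.526232
converged: |Δa| < 1e-12 after 4 iterations
sag = a·(cosh(S/(2a)) − 1) = 94.526232·(cosh(0.819577) − 1) = 33.564238
T_max/T_min = cosh(S/(2a)) = 1.355079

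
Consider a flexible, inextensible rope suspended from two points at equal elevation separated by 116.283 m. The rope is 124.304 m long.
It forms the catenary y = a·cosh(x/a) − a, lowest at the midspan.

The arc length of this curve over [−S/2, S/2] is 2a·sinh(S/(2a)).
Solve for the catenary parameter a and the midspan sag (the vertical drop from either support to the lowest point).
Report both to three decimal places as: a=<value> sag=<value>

seed: a₀ = √(S³/(24(L−S))) = √(116.283³/(24·8.021)) = 90.376280
iter 1: u=0.643327  f(a)=+1.676e-01  f'(a)=-1.850e-01  a ← 90.376280 − (+1.676e-01/-1.850e-01) = 91.282580
iter 2: u=0.636940  f(a)=+2.555e-03  f'(a)=-1.794e-01  a ← 91.282580 − (+2.555e-03/-1.794e-01) = 91.296825
iter 3: u=0.636840  f(a)=+6.139e-07  f'(a)=-1.793e-01  a ← 91.296825 − (+6.139e-07/-1.793e-01) = 91.296828
iter 4: u=0.636840  f(a)=+2.842e-14  f'(a)=-1.793e-01  a ← 91.296828 − (+2.842e-14/-1.793e-01) = 91.296828
converged: |Δa| < 1e-12 after 4 iterations
sag = a·(cosh(S/(2a)) − 1) = 91.296828·(cosh(0.636840) − 1) = 19.147646
T_max/T_min = cosh(S/(2a)) = 1.209730

a=91.297 sag=19.148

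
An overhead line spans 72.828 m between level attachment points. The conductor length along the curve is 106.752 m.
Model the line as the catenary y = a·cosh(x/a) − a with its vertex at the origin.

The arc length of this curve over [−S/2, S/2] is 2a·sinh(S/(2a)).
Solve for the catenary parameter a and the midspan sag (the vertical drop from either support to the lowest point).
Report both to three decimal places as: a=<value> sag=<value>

seed: a₀ = √(S³/(24(L−S))) = √(72.828³/(24·33.924)) = 21.781532
iter 1: u=1.671783  f(a)=+5.069e+00  f'(a)=-4.077e+00  a ← 21.781532 − (+5.069e+00/-4.077e+00) = 23.024750
iter 2: u=1.581516  f(a)=+4.663e-01  f'(a)=-3.358e+00  a ← 23.024750 − (+4.663e-01/-3.358e+00) = 23.163607
iter 3: u=1.572035  f(a)=+4.831e-03  f'(a)=-3.289e+00  a ← 23.163607 − (+4.831e-03/-3.289e+00) = 23.165076
iter 4: u=1.571935  f(a)=+5.303e-07  f'(a)=-3.288e+00  a ← 23.165076 − (+5.303e-07/-3.288e+00) = 23.165076
iter 5: u=1.571935  f(a)=-1.421e-14  f'(a)=-3.288e+00  a ← 23.165076 − (-1.421e-14/-3.288e+00) = 23.165076
converged: |Δa| < 1e-12 after 5 iterations
sag = a·(cosh(S/(2a)) − 1) = 23.165076·(cosh(1.571935) − 1) = 35.020989
T_max/T_min = cosh(S/(2a)) = 2.511801

a=23.165 sag=35.021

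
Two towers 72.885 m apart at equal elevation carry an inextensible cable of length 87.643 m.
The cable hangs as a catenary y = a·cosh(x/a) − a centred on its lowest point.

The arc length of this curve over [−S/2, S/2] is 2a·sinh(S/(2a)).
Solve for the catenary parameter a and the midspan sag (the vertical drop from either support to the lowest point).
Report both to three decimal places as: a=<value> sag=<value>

seed: a₀ = √(S³/(24(L−S))) = √(72.885³/(24·14.758)) = 33.062666
iter 1: u=1.102225  f(a)=+9.228e-01  f'(a)=-1.006e+00  a ← 33.062666 − (+9.228e-01/-1.006e+00) = 33.980010
iter 2: u=1.072469  f(a)=+3.980e-02  f'(a)=-9.209e-01  a ← 33.980010 − (+3.980e-02/-9.209e-01) = 34.023230
iter 3: u=1.071106  f(a)=+8.143e-05  f'(a)=-9.172e-01  a ← 34.023230 − (+8.143e-05/-9.172e-01) = 34.023319
iter 4: u=1.071104  f(a)=+3.424e-10  f'(a)=-9.171e-01  a ← 34.023319 − (+3.424e-10/-9.171e-01) = 34.023319
iter 5: u=1.071104  f(a)=-1.421e-14  f'(a)=-9.171e-01  a ← 34.023319 − (-1.421e-14/-9.171e-01) = 34.023319
converged: |Δa| < 1e-12 after 5 iterations
sag = a·(cosh(S/(2a)) − 1) = 34.023319·(cosh(1.071104) − 1) = 21.455597
T_max/T_min = cosh(S/(2a)) = 1.630614

a=34.023 sag=21.456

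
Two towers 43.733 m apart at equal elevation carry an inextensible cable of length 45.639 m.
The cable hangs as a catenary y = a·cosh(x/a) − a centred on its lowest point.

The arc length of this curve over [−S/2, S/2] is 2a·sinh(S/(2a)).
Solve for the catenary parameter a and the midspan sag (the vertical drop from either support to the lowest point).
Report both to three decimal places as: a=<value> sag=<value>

seed: a₀ = √(S³/(24(L−S))) = √(43.733³/(24·1.906)) = 42.760900
iter 1: u=0.511367  f(a)=+2.508e-02  f'(a)=-9.150e-02  a ← 42.760900 − (+2.508e-02/-9.150e-02) = 43.034958
iter 2: u=0.508110  f(a)=+2.431e-04  f'(a)=-8.973e-02  a ← 43.034958 − (+2.431e-04/-8.973e-02) = 43.037667
iter 3: u=0.508078  f(a)=+2.335e-08  f'(a)=-8.972e-02  a ← 43.037667 − (+2.335e-08/-8.972e-02) = 43.037668
iter 4: u=0.508078  f(a)=-2.842e-14  f'(a)=-8.972e-02  a ← 43.037668 − (-2.842e-14/-8.972e-02) = 43.037668
converged: |Δa| < 1e-12 after 4 iterations
sag = a·(cosh(S/(2a)) − 1) = 43.037668·(cosh(0.508078) − 1) = 5.675477
T_max/T_min = cosh(S/(2a)) = 1.131872

a=43.038 sag=5.675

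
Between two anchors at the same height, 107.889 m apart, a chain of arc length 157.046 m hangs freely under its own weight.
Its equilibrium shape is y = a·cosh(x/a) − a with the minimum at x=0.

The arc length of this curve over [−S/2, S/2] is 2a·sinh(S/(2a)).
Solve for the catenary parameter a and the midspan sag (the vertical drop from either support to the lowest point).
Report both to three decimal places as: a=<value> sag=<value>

a=34.657 sag=51.174

seed: a₀ = √(S³/(24(L−S))) = √(107.889³/(24·49.157)) = 32.626271
iter 1: u=1.653407  f(a)=+7.174e+00  f'(a)=-3.922e+00  a ← 32.626271 − (+7.174e+00/-3.922e+00) = 34.455441
iter 2: u=1.565631  f(a)=+6.475e-01  f'(a)=-3.243e+00  a ← 34.455441 − (+6.475e-01/-3.243e+00) = 34.655093
iter 3: u=1.556611  f(a)=+6.431e-03  f'(a)=-3.179e+00  a ← 34.655093 − (+6.431e-03/-3.179e+00) = 34.657116
iter 4: u=1.556520  f(a)=+6.483e-07  f'(a)=-3.178e+00  a ← 34.657116 − (+6.483e-07/-3.178e+00) = 34.657117
iter 5: u=1.556520  f(a)=+2.842e-14  f'(a)=-3.178e+00  a ← 34.657117 − (+2.842e-14/-3.178e+00) = 34.657117
converged: |Δa| < 1e-12 after 5 iterations
sag = a·(cosh(S/(2a)) − 1) = 34.657117·(cosh(1.556520) − 1) = 51.173981
T_max/T_min = cosh(S/(2a)) = 2.476579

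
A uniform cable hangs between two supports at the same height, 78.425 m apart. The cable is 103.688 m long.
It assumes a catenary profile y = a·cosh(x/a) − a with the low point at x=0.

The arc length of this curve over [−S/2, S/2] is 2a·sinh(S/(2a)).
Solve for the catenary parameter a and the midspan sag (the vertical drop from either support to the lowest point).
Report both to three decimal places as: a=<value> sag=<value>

seed: a₀ = √(S³/(24(L−S))) = √(78.425³/(24·25.263)) = 28.205494
iter 1: u=1.390243  f(a)=+2.557e+00  f'(a)=-2.162e+00  a ← 28.205494 − (+2.557e+00/-2.162e+00) = 29.387911
iter 2: u=1.334307  f(a)=+1.696e-01  f'(a)=-1.884e+00  a ← 29.387911 − (+1.696e-01/-1.884e+00) = 29.477905
iter 3: u=1.330234  f(a)=+8.630e-04  f'(a)=-1.865e+00  a ← 29.477905 − (+8.630e-04/-1.865e+00) = 29.478368
iter 4: u=1.330213  f(a)=+2.260e-08  f'(a)=-1.865e+00  a ← 29.478368 − (+2.260e-08/-1.865e+00) = 29.478368
iter 5: u=1.330213  f(a)=+0.000e+00  f'(a)=-1.865e+00  a ← 29.478368 − (+0.000e+00/-1.865e+00) = 29.478368
converged: |Δa| < 1e-12 after 5 iterations
sag = a·(cosh(S/(2a)) − 1) = 29.478368·(cosh(1.330213) − 1) = 30.160332
T_max/T_min = cosh(S/(2a)) = 2.023134

a=29.478 sag=30.160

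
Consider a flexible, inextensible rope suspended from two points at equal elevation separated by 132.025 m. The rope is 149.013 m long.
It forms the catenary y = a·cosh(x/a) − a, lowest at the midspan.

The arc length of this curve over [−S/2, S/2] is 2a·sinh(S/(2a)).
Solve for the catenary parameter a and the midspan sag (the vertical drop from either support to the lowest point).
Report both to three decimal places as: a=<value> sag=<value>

seed: a₀ = √(S³/(24(L−S))) = √(132.025³/(24·16.988)) = 75.128984
iter 1: u=0.878656  f(a)=+6.680e-01  f'(a)=-4.881e-01  a ← 75.128984 − (+6.680e-01/-4.881e-01) = 76.497383
iter 2: u=0.862938  f(a)=+1.869e-02  f'(a)=-4.612e-01  a ← 76.497383 − (+1.869e-02/-4.612e-01) = 76.537903
iter 3: u=0.862481  f(a)=+1.556e-05  f'(a)=-4.604e-01  a ← 76.537903 − (+1.556e-05/-4.604e-01) = 76.537936
iter 4: u=0.862481  f(a)=+1.077e-11  f'(a)=-4.604e-01  a ← 76.537936 − (+1.077e-11/-4.604e-01) = 76.537936
converged: |Δa| < 1e-12 after 4 iterations
sag = a·(cosh(S/(2a)) − 1) = 76.537936·(cosh(0.862481) − 1) = 30.276268
T_max/T_min = cosh(S/(2a)) = 1.395572

a=76.538 sag=30.276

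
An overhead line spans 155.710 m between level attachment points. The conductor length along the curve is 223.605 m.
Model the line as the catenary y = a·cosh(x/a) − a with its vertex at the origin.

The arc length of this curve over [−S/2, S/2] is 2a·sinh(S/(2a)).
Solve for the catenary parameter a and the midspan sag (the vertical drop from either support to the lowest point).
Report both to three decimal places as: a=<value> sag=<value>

a=51.011 sag=71.879

seed: a₀ = √(S³/(24(L−S))) = √(155.710³/(24·67.895)) = 48.133810
iter 1: u=1.617470  f(a)=+9.455e+00  f'(a)=-3.632e+00  a ← 48.133810 − (+9.455e+00/-3.632e+00) = 50.737431
iter 2: u=1.534469  f(a)=+8.214e-01  f'(a)=-3.026e+00  a ← 50.737431 − (+8.214e-01/-3.026e+00) = 51.008899
iter 3: u=1.526302  f(a)=+7.501e-03  f'(a)=-2.971e+00  a ← 51.008899 − (+7.501e-03/-2.971e+00) = 51.011424
iter 4: u=1.526227  f(a)=+6.382e-07  f'(a)=-2.970e+00  a ← 51.011424 − (+6.382e-07/-2.970e+00) = 51.011424
iter 5: u=1.526227  f(a)=+5.684e-14  f'(a)=-2.970e+00  a ← 51.011424 − (+5.684e-14/-2.970e+00) = 51.011424
converged: |Δa| < 1e-12 after 5 iterations
sag = a·(cosh(S/(2a)) − 1) = 51.011424·(cosh(1.526227) − 1) = 71.878626
T_max/T_min = cosh(S/(2a)) = 2.409069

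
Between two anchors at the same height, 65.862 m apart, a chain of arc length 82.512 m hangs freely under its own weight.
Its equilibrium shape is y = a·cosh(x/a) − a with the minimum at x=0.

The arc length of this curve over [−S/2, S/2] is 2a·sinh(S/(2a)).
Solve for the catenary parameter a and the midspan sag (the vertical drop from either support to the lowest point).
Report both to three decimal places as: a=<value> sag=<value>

seed: a₀ = √(S³/(24(L−S))) = √(65.862³/(24·16.650)) = 26.738660
iter 1: u=1.231588  f(a)=+1.309e+00  f'(a)=-1.445e+00  a ← 26.738660 − (+1.309e+00/-1.445e+00) = 27.644880
iter 2: u=1.191215  f(a)=+6.951e-02  f'(a)=-1.295e+00  a ← 27.644880 − (+6.951e-02/-1.295e+00) = 27.698550
iter 3: u=1.188907  f(a)=+2.202e-04  f'(a)=-1.287e+00  a ← 27.698550 − (+2.202e-04/-1.287e+00) = 27.698721
iter 4: u=1.188900  f(a)=+2.225e-09  f'(a)=-1.287e+00  a ← 27.698721 − (+2.225e-09/-1.287e+00) = 27.698721
iter 5: u=1.188900  f(a)=-1.421e-14  f'(a)=-1.287e+00  a ← 27.698721 − (-1.421e-14/-1.287e+00) = 27.698721
converged: |Δa| < 1e-12 after 5 iterations
sag = a·(cosh(S/(2a)) − 1) = 27.698721·(cosh(1.188900) − 1) = 21.993096
T_max/T_min = cosh(S/(2a)) = 1.794011

a=27.699 sag=21.993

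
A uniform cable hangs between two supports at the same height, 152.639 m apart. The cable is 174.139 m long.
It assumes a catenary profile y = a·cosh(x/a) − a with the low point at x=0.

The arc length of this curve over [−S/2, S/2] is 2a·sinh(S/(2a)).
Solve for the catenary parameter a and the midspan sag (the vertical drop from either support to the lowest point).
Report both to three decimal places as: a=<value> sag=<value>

seed: a₀ = √(S³/(24(L−S))) = √(152.639³/(24·21.500)) = 83.018220
iter 1: u=0.919310  f(a)=+9.270e-01  f'(a)=-5.631e-01  a ← 83.018220 − (+9.270e-01/-5.631e-01) = 84.664561
iter 2: u=0.901434  f(a)=+2.829e-02  f'(a)=-5.292e-01  a ← 84.664561 − (+2.829e-02/-5.292e-01) = 84.718029
iter 3: u=0.900865  f(a)=+2.820e-05  f'(a)=-5.281e-01  a ← 84.718029 − (+2.820e-05/-5.281e-01) = 84.718082
iter 4: u=0.900864  f(a)=+2.805e-11  f'(a)=-5.281e-01  a ← 84.718082 − (+2.805e-11/-5.281e-01) = 84.718082
converged: |Δa| < 1e-12 after 4 iterations
sag = a·(cosh(S/(2a)) − 1) = 84.718082·(cosh(0.900864) − 1) = 36.765461
T_max/T_min = cosh(S/(2a)) = 1.433974

a=84.718 sag=36.765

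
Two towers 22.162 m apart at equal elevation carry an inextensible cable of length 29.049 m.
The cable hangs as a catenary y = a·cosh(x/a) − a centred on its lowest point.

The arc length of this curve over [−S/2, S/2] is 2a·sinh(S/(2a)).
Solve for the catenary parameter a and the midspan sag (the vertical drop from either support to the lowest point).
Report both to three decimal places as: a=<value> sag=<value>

a=8.469 sag=8.344

seed: a₀ = √(S³/(24(L−S))) = √(22.162³/(24·6.887)) = 8.115079
iter 1: u=1.365483  f(a)=+6.713e-01  f'(a)=-2.036e+00  a ← 8.115079 − (+6.713e-01/-2.036e+00) = 8.444859
iter 2: u=1.312159  f(a)=+4.309e-02  f'(a)=-1.782e+00  a ← 8.444859 − (+4.309e-02/-1.782e+00) = 8.469041
iter 3: u=1.308413  f(a)=+2.045e-04  f'(a)=-1.765e+00  a ← 8.469041 − (+2.045e-04/-1.765e+00) = 8.469157
iter 4: u=1.308395  f(a)=+4.652e-09  f'(a)=-1.765e+00  a ← 8.469157 − (+4.652e-09/-1.765e+00) = 8.469157
iter 5: u=1.308395  f(a)=-3.553e-15  f'(a)=-1.765e+00  a ← 8.469157 − (-3.553e-15/-1.765e+00) = 8.469157
converged: |Δa| < 1e-12 after 5 iterations
sag = a·(cosh(S/(2a)) − 1) = 8.469157·(cosh(1.308395) − 1) = 8.344163
T_max/T_min = cosh(S/(2a)) = 1.985241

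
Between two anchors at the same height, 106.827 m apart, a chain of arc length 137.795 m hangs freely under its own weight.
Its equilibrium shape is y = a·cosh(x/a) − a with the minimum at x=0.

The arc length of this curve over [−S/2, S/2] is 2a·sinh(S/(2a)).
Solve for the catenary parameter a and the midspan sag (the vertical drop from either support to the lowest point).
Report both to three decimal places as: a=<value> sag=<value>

seed: a₀ = √(S³/(24(L−S))) = √(106.827³/(24·30.968)) = 40.500403
iter 1: u=1.318839  f(a)=+2.807e+00  f'(a)=-1.812e+00  a ← 40.500403 − (+2.807e+00/-1.812e+00) = 42.049494
iter 2: u=1.270253  f(a)=+1.691e-01  f'(a)=-1.600e+00  a ← 42.049494 − (+1.691e-01/-1.600e+00) = 42.155190
iter 3: u=1.267068  f(a)=+7.006e-04  f'(a)=-1.587e+00  a ← 42.155190 − (+7.006e-04/-1.587e+00) = 42.155632
iter 4: u=1.267055  f(a)=+1.214e-08  f'(a)=-1.587e+00  a ← 42.155632 − (+1.214e-08/-1.587e+00) = 42.155632
iter 5: u=1.267055  f(a)=+2.842e-14  f'(a)=-1.587e+00  a ← 42.155632 − (+2.842e-14/-1.587e+00) = 42.155632
converged: |Δa| < 1e-12 after 5 iterations
sag = a·(cosh(S/(2a)) − 1) = 42.155632·(cosh(1.267055) − 1) = 38.615420
T_max/T_min = cosh(S/(2a)) = 1.916020

a=42.156 sag=38.615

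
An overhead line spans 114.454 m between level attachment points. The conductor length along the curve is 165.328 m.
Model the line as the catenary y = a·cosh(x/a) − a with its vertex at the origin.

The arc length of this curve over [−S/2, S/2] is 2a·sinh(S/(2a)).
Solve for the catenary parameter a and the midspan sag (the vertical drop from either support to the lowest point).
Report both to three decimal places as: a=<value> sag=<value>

seed: a₀ = √(S³/(24(L−S))) = √(114.454³/(24·50.874)) = 35.042324
iter 1: u=1.633082  f(a)=+7.231e+00  f'(a)=-3.755e+00  a ← 35.042324 − (+7.231e+00/-3.755e+00) = 36.967805
iter 2: u=1.548023  f(a)=+6.388e-01  f'(a)=-3.119e+00  a ← 36.967805 − (+6.388e-01/-3.119e+00) = 37.172623
iter 3: u=1.539493  f(a)=+6.052e-03  f'(a)=-3.060e+00  a ← 37.172623 − (+6.052e-03/-3.060e+00) = 37.174601
iter 4: u=1.539411  f(a)=+5.546e-07  f'(a)=-3.059e+00  a ← 37.174601 − (+5.546e-07/-3.059e+00) = 37.174601
iter 5: u=1.539411  f(a)=+0.000e+00  f'(a)=-3.059e+00  a ← 37.174601 − (+0.000e+00/-3.059e+00) = 37.174601
converged: |Δa| < 1e-12 after 5 iterations
sag = a·(cosh(S/(2a)) − 1) = 37.174601·(cosh(1.539411) − 1) = 53.463624
T_max/T_min = cosh(S/(2a)) = 2.438176

a=37.175 sag=53.464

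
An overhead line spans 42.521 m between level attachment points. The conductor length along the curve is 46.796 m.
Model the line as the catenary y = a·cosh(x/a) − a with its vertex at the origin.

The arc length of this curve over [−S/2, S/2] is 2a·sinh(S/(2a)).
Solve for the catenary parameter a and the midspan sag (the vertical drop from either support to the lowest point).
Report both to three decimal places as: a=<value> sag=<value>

a=27.777 sag=8.541

seed: a₀ = √(S³/(24(L−S))) = √(42.521³/(24·4.275)) = 27.373575
iter 1: u=0.776680  f(a)=+1.308e-01  f'(a)=-3.316e-01  a ← 27.373575 − (+1.308e-01/-3.316e-01) = 27.768055
iter 2: u=0.765646  f(a)=+2.881e-03  f'(a)=-3.171e-01  a ← 27.768055 − (+2.881e-03/-3.171e-01) = 27.777140
iter 3: u=0.765396  f(a)=+1.468e-06  f'(a)=-3.168e-01  a ← 27.777140 − (+1.468e-06/-3.168e-01) = 27.777145
iter 4: u=0.765395  f(a)=+3.837e-13  f'(a)=-3.168e-01  a ← 27.777145 − (+3.837e-13/-3.168e-01) = 27.777145
converged: |Δa| < 1e-12 after 4 iterations
sag = a·(cosh(S/(2a)) − 1) = 27.777145·(cosh(0.765395) − 1) = 8.541393
T_max/T_min = cosh(S/(2a)) = 1.307497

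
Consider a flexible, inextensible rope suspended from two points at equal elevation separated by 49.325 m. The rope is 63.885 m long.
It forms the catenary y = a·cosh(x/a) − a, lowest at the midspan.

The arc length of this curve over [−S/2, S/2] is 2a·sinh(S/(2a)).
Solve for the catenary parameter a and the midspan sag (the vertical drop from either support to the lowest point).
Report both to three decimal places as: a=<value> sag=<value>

seed: a₀ = √(S³/(24(L−S))) = √(49.325³/(24·14.560)) = 18.531660
iter 1: u=1.330831  f(a)=+1.345e+00  f'(a)=-1.868e+00  a ← 18.531660 − (+1.345e+00/-1.868e+00) = 19.251787
iter 2: u=1.281050  f(a)=+8.238e-02  f'(a)=-1.645e+00  a ← 19.251787 − (+8.238e-02/-1.645e+00) = 19.301852
iter 3: u=1.277727  f(a)=+3.536e-04  f'(a)=-1.631e+00  a ← 19.301852 − (+3.536e-04/-1.631e+00) = 19.302069
iter 4: u=1.277713  f(a)=+6.576e-09  f'(a)=-1.631e+00  a ← 19.302069 − (+6.576e-09/-1.631e+00) = 19.302069
iter 5: u=1.277713  f(a)=-2.132e-14  f'(a)=-1.631e+00  a ← 19.302069 − (-2.132e-14/-1.631e+00) = 19.302069
converged: |Δa| < 1e-12 after 5 iterations
sag = a·(cosh(S/(2a)) − 1) = 19.302069·(cosh(1.277713) − 1) = 18.019415
T_max/T_min = cosh(S/(2a)) = 1.933548

a=19.302 sag=18.019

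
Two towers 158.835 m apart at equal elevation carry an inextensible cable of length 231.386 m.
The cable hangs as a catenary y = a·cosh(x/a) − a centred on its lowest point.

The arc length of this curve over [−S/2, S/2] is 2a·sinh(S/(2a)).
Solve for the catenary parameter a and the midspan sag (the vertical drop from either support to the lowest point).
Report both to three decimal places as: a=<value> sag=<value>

a=50.965 sag=75.456

seed: a₀ = √(S³/(24(L−S))) = √(158.835³/(24·72.551)) = 47.972460
iter 1: u=1.655481  f(a)=+1.062e+01  f'(a)=-3.939e+00  a ← 47.972460 − (+1.062e+01/-3.939e+00) = 50.667480
iter 2: u=1.567425  f(a)=+9.603e-01  f'(a)=-3.256e+00  a ← 50.667480 − (+9.603e-01/-3.256e+00) = 50.962408
iter 3: u=1.558355  f(a)=+9.583e-03  f'(a)=-3.191e+00  a ← 50.962408 − (+9.583e-03/-3.191e+00) = 50.965411
iter 4: u=1.558263  f(a)=+9.754e-07  f'(a)=-3.191e+00  a ← 50.965411 − (+9.754e-07/-3.191e+00) = 50.965412
iter 5: u=1.558263  f(a)=+0.000e+00  f'(a)=-3.191e+00  a ← 50.965412 − (+0.000e+00/-3.191e+00) = 50.965412
converged: |Δa| < 1e-12 after 5 iterations
sag = a·(cosh(S/(2a)) − 1) = 50.965412·(cosh(1.558263) − 1) = 75.455882
T_max/T_min = cosh(S/(2a)) = 2.480531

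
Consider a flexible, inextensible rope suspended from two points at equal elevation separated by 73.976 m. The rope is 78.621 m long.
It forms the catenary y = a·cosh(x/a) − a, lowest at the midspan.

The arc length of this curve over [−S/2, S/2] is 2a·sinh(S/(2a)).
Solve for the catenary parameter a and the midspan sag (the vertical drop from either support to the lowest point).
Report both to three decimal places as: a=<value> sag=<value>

seed: a₀ = √(S³/(24(L−S))) = √(73.976³/(24·4.645)) = 60.261202
iter 1: u=0.613795  f(a)=+8.829e-02  f'(a)=-1.600e-01  a ← 60.261202 − (+8.829e-02/-1.600e-01) = 60.812831
iter 2: u=0.608227  f(a)=+1.227e-03  f'(a)=-1.556e-01  a ← 60.812831 − (+1.227e-03/-1.556e-01) = 60.820715
iter 3: u=0.608148  f(a)=+2.444e-07  f'(a)=-1.556e-01  a ← 60.820715 − (+2.444e-07/-1.556e-01) = 60.820717
iter 4: u=0.608148  f(a)=+4.263e-14  f'(a)=-1.556e-01  a ← 60.820717 − (+4.263e-14/-1.556e-01) = 60.820717
converged: |Δa| < 1e-12 after 4 iterations
sag = a·(cosh(S/(2a)) − 1) = 60.820717·(cosh(0.608148) − 1) = 11.598031
T_max/T_min = cosh(S/(2a)) = 1.190692

a=60.821 sag=11.598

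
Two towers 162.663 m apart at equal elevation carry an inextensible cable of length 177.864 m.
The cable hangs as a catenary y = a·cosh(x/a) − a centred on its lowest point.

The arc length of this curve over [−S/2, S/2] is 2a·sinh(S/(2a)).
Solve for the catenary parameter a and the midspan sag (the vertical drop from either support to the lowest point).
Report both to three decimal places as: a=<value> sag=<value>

seed: a₀ = √(S³/(24(L−S))) = √(162.663³/(24·15.201)) = 108.615415
iter 1: u=0.748803  f(a)=+4.319e-01  f'(a)=-2.959e-01  a ← 108.615415 − (+4.319e-01/-2.959e-01) = 110.074939
iter 2: u=0.738874  f(a)=+8.860e-03  f'(a)=-2.839e-01  a ← 110.074939 − (+8.860e-03/-2.839e-01) = 110.106147
iter 3: u=0.738664  f(a)=+3.901e-06  f'(a)=-2.836e-01  a ← 110.106147 − (+3.901e-06/-2.836e-01) = 110.106161
iter 4: u=0.738664  f(a)=+7.958e-13  f'(a)=-2.836e-01  a ← 110.106161 − (+7.958e-13/-2.836e-01) = 110.106161
converged: |Δa| < 1e-12 after 4 iterations
sag = a·(cosh(S/(2a)) − 1) = 110.106161·(cosh(0.738664) − 1) = 31.429231
T_max/T_min = cosh(S/(2a)) = 1.285445

a=110.106 sag=31.429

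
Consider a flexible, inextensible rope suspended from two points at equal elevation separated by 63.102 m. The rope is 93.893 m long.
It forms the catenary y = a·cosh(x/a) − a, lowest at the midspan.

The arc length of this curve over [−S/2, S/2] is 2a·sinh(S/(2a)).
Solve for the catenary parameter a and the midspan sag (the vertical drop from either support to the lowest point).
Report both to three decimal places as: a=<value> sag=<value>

a=19.661 sag=31.236

seed: a₀ = √(S³/(24(L−S))) = √(63.102³/(24·30.791)) = 18.439416
iter 1: u=1.711063  f(a)=+4.835e+00  f'(a)=-4.425e+00  a ← 18.439416 − (+4.835e+00/-4.425e+00) = 19.531900
iter 2: u=1.615357  f(a)=+4.630e-01  f'(a)=-3.615e+00  a ← 19.531900 − (+4.630e-01/-3.615e+00) = 19.659973
iter 3: u=1.604834  f(a)=+5.239e-03  f'(a)=-3.534e+00  a ← 19.659973 − (+5.239e-03/-3.534e+00) = 19.661455
iter 4: u=1.604713  f(a)=+6.875e-07  f'(a)=-3.533e+00  a ← 19.661455 − (+6.875e-07/-3.533e+00) = 19.661456
iter 5: u=1.604713  f(a)=+0.000e+00  f'(a)=-3.533e+00  a ← 19.661456 − (+0.000e+00/-3.533e+00) = 19.661456
converged: |Δa| < 1e-12 after 5 iterations
sag = a·(cosh(S/(2a)) − 1) = 19.661456·(cosh(1.604713) − 1) = 31.235958
T_max/T_min = cosh(S/(2a)) = 2.588690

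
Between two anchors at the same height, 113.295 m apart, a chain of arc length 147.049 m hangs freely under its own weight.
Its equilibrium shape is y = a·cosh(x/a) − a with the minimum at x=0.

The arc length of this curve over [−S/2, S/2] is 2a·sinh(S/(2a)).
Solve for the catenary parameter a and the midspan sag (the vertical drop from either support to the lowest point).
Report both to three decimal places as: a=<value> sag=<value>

a=44.146 sag=41.614

seed: a₀ = √(S³/(24(L−S))) = √(113.295³/(24·33.754)) = 42.368967
iter 1: u=1.337005  f(a)=+3.149e+00  f'(a)=-1.897e+00  a ← 42.368967 − (+3.149e+00/-1.897e+00) = 44.028755
iter 2: u=1.286602  f(a)=+1.945e-01  f'(a)=-1.669e+00  a ← 44.028755 − (+1.945e-01/-1.669e+00) = 44.145259
iter 3: u=1.283207  f(a)=+8.499e-04  f'(a)=-1.655e+00  a ← 44.145259 − (+8.499e-04/-1.655e+00) = 44.145773
iter 4: u=1.283192  f(a)=+1.639e-08  f'(a)=-1.655e+00  a ← 44.145773 − (+1.639e-08/-1.655e+00) = 44.145773
iter 5: u=1.283192  f(a)=-2.842e-14  f'(a)=-1.655e+00  a ← 44.145773 − (-2.842e-14/-1.655e+00) = 44.145773
converged: |Δa| < 1e-12 after 5 iterations
sag = a·(cosh(S/(2a)) − 1) = 44.145773·(cosh(1.283192) − 1) = 41.613783
T_max/T_min = cosh(S/(2a)) = 1.942645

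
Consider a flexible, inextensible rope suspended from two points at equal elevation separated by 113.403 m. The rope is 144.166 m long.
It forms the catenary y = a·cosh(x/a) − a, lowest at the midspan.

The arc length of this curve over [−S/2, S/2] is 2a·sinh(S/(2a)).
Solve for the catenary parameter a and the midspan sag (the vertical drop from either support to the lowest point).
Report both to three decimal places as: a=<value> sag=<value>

seed: a₀ = √(S³/(24(L−S))) = √(113.403³/(24·30.763)) = 44.444380
iter 1: u=1.275786  f(a)=+2.603e+00  f'(a)=-1.623e+00  a ← 44.444380 − (+2.603e+00/-1.623e+00) = 46.047913
iter 2: u=1.231359  f(a)=+1.475e-01  f'(a)=-1.444e+00  a ← 46.047913 − (+1.475e-01/-1.444e+00) = 46.150060
iter 3: u=1.228633  f(a)=+5.366e-04  f'(a)=-1.433e+00  a ← 46.150060 − (+5.366e-04/-1.433e+00) = 46.150435
iter 4: u=1.228623  f(a)=+7.159e-09  f'(a)=-1.433e+00  a ← 46.150435 − (+7.159e-09/-1.433e+00) = 46.150435
iter 5: u=1.228623  f(a)=+2.842e-14  f'(a)=-1.433e+00  a ← 46.150435 − (+2.842e-14/-1.433e+00) = 46.150435
converged: |Δa| < 1e-12 after 5 iterations
sag = a·(cosh(S/(2a)) − 1) = 46.150435·(cosh(1.228623) − 1) = 39.440578
T_max/T_min = cosh(S/(2a)) = 1.854609

a=46.150 sag=39.441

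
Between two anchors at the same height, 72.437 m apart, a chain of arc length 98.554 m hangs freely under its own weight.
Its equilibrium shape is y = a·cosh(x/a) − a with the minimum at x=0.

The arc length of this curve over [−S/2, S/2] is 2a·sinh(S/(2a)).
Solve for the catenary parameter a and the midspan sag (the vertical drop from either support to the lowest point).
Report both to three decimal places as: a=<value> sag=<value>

seed: a₀ = √(S³/(24(L−S))) = √(72.437³/(24·26.117)) = 24.624840
iter 1: u=1.470812  f(a)=+2.975e+00  f'(a)=-2.617e+00  a ← 24.624840 − (+2.975e+00/-2.617e+00) = 25.761607
iter 2: u=1.405910  f(a)=+2.184e-01  f'(a)=-2.246e+00  a ← 25.761607 − (+2.184e-01/-2.246e+00) = 25.858864
iter 3: u=1.400622  f(a)=+1.383e-03  f'(a)=-2.217e+00  a ← 25.858864 − (+1.383e-03/-2.217e+00) = 25.859488
iter 4: u=1.400588  f(a)=+5.627e-08  f'(a)=-2.217e+00  a ← 25.859488 − (+5.627e-08/-2.217e+00) = 25.859488
iter 5: u=1.400588  f(a)=-1.421e-14  f'(a)=-2.217e+00  a ← 25.859488 − (-1.421e-14/-2.217e+00) = 25.859488
converged: |Δa| < 1e-12 after 5 iterations
sag = a·(cosh(S/(2a)) − 1) = 25.859488·(cosh(1.400588) − 1) = 29.790632
T_max/T_min = cosh(S/(2a)) = 2.152019

a=25.859 sag=29.791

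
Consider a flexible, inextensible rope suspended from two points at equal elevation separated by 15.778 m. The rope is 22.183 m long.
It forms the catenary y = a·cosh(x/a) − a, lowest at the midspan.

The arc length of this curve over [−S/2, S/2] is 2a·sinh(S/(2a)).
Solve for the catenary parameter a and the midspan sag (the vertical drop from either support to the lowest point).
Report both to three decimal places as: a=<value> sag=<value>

seed: a₀ = √(S³/(24(L−S))) = √(15.778³/(24·6.405)) = 5.054902
iter 1: u=1.560663  f(a)=+8.268e-01  f'(a)=-3.208e+00  a ← 5.054902 − (+8.268e-01/-3.208e+00) = 5.312672
iter 2: u=1.484940  f(a)=+6.745e-02  f'(a)=-2.704e+00  a ← 5.312672 − (+6.745e-02/-2.704e+00) = 5.337621
iter 3: u=1.477999  f(a)=+5.371e-04  f'(a)=-2.661e+00  a ← 5.337621 − (+5.371e-04/-2.661e+00) = 5.337823
iter 4: u=1.477943  f(a)=+3.465e-08  f'(a)=-2.661e+00  a ← 5.337823 − (+3.465e-08/-2.661e+00) = 5.337823
iter 5: u=1.477943  f(a)=+3.553e-15  f'(a)=-2.661e+00  a ← 5.337823 − (+3.553e-15/-2.661e+00) = 5.337823
converged: |Δa| < 1e-12 after 5 iterations
sag = a·(cosh(S/(2a)) − 1) = 5.337823·(cosh(1.477943) − 1) = 6.971268
T_max/T_min = cosh(S/(2a)) = 2.306014

a=5.338 sag=6.971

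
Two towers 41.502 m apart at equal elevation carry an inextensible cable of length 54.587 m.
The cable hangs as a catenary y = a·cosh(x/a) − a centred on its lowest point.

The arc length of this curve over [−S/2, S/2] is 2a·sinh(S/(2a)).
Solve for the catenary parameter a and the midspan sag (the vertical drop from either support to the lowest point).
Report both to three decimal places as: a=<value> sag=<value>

seed: a₀ = √(S³/(24(L−S))) = √(41.502³/(24·13.085)) = 15.087284
iter 1: u=1.375397  f(a)=+1.295e+00  f'(a)=-2.086e+00  a ← 15.087284 − (+1.295e+00/-2.086e+00) = 15.708135
iter 2: u=1.321035  f(a)=+8.422e-02  f'(a)=-1.822e+00  a ← 15.708135 − (+8.422e-02/-1.822e+00) = 15.754348
iter 3: u=1.317160  f(a)=+4.111e-04  f'(a)=-1.805e+00  a ← 15.754348 − (+4.111e-04/-1.805e+00) = 15.754576
iter 4: u=1.317141  f(a)=+9.898e-09  f'(a)=-1.805e+00  a ← 15.754576 − (+9.898e-09/-1.805e+00) = 15.754576
iter 5: u=1.317141  f(a)=+7.105e-15  f'(a)=-1.805e+00  a ← 15.754576 − (+7.105e-15/-1.805e+00) = 15.754576
converged: |Δa| < 1e-12 after 5 iterations
sag = a·(cosh(S/(2a)) − 1) = 15.754576·(cosh(1.317141) − 1) = 15.759576
T_max/T_min = cosh(S/(2a)) = 2.000317

a=15.755 sag=15.760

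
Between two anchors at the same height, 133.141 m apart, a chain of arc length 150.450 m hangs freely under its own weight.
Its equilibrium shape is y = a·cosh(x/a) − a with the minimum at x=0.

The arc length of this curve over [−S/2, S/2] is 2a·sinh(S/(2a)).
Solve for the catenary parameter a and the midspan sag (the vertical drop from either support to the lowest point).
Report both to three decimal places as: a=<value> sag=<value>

seed: a₀ = √(S³/(24(L−S))) = √(133.141³/(24·17.309)) = 75.374789
iter 1: u=0.883193  f(a)=+6.878e-01  f'(a)=-4.961e-01  a ← 75.374789 − (+6.878e-01/-4.961e-01) = 76.761061
iter 2: u=0.867243  f(a)=+1.943e-02  f'(a)=-4.684e-01  a ← 76.761061 − (+1.943e-02/-4.684e-01) = 76.802544
iter 3: u=0.866775  f(a)=+1.651e-05  f'(a)=-4.676e-01  a ← 76.802544 − (+1.651e-05/-4.676e-01) = 76.802580
iter 4: u=0.866774  f(a)=+1.197e-11  f'(a)=-4.676e-01  a ← 76.802580 − (+1.197e-11/-4.676e-01) = 76.802580
converged: |Δa| < 1e-12 after 4 iterations
sag = a·(cosh(S/(2a)) − 1) = 76.802580·(cosh(0.866774) − 1) = 30.702941
T_max/T_min = cosh(S/(2a)) = 1.399764

a=76.803 sag=30.703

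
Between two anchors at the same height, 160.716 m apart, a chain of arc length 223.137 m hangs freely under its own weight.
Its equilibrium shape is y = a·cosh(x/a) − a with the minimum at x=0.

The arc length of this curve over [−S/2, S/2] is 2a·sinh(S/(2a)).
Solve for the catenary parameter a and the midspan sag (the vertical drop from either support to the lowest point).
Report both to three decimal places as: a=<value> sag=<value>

seed: a₀ = √(S³/(24(L−S))) = √(160.716³/(24·62.421)) = 52.640219
iter 1: u=1.526551  f(a)=+7.690e+00  f'(a)=-2.972e+00  a ← 52.640219 − (+7.690e+00/-2.972e+00) = 55.227449
iter 2: u=1.455037  f(a)=+6.033e-01  f'(a)=-2.523e+00  a ← 55.227449 − (+6.033e-01/-2.523e+00) = 55.466602
iter 3: u=1.448764  f(a)=+4.412e-03  f'(a)=-2.486e+00  a ← 55.466602 − (+4.412e-03/-2.486e+00) = 55.468376
iter 4: u=1.448717  f(a)=+2.397e-07  f'(a)=-2.486e+00  a ← 55.468376 − (+2.397e-07/-2.486e+00) = 55.468376
iter 5: u=1.448717  f(a)=-5.684e-14  f'(a)=-2.486e+00  a ← 55.468376 − (-5.684e-14/-2.486e+00) = 55.468376
converged: |Δa| < 1e-12 after 5 iterations
sag = a·(cosh(S/(2a)) − 1) = 55.468376·(cosh(1.448717) − 1) = 69.128056
T_max/T_min = cosh(S/(2a)) = 2.246261

a=55.468 sag=69.128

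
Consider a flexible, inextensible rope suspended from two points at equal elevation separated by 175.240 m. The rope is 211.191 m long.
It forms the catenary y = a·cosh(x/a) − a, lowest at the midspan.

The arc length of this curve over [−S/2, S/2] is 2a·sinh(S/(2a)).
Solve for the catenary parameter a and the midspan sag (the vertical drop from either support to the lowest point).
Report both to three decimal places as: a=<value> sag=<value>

seed: a₀ = √(S³/(24(L−S))) = √(175.240³/(24·35.951)) = 78.974841
iter 1: u=1.109467  f(a)=+2.279e+00  f'(a)=-1.028e+00  a ← 78.974841 − (+2.279e+00/-1.028e+00) = 81.192352
iter 2: u=1.079166  f(a)=+9.950e-02  f'(a)=-9.396e-01  a ← 81.192352 − (+9.950e-02/-9.396e-01) = 81.298245
iter 3: u=1.077760  f(a)=+2.089e-04  f'(a)=-9.356e-01  a ← 81.298245 − (+2.089e-04/-9.356e-01) = 81.298468
iter 4: u=1.077757  f(a)=+9.249e-10  f'(a)=-9.356e-01  a ← 81.298468 − (+9.249e-10/-9.356e-01) = 81.298468
iter 5: u=1.077757  f(a)=+0.000e+00  f'(a)=-9.356e-01  a ← 81.298468 − (+0.000e+00/-9.356e-01) = 81.298468
converged: |Δa| < 1e-12 after 5 iterations
sag = a·(cosh(S/(2a)) − 1) = 81.298468·(cosh(1.077757) − 1) = 51.967621
T_max/T_min = cosh(S/(2a)) = 1.639220

a=81.298 sag=51.968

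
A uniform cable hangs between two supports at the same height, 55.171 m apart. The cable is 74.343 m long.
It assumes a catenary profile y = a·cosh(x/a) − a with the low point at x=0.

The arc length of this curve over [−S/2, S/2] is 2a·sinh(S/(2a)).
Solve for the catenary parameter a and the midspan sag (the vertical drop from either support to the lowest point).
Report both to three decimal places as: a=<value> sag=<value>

a=20.030 sag=22.195

seed: a₀ = √(S³/(24(L−S))) = √(55.171³/(24·19.172)) = 19.104116
iter 1: u=1.443956  f(a)=+2.101e+00  f'(a)=-2.458e+00  a ← 19.104116 − (+2.101e+00/-2.458e+00) = 19.958816
iter 2: u=1.382121  f(a)=+1.492e-01  f'(a)=-2.120e+00  a ← 19.958816 − (+1.492e-01/-2.120e+00) = 20.029194
iter 3: u=1.377265  f(a)=+8.799e-04  f'(a)=-2.095e+00  a ← 20.029194 − (+8.799e-04/-2.095e+00) = 20.029614
iter 4: u=1.377236  f(a)=+3.100e-08  f'(a)=-2.095e+00  a ← 20.029614 − (+3.100e-08/-2.095e+00) = 20.029614
iter 5: u=1.377236  f(a)=+0.000e+00  f'(a)=-2.095e+00  a ← 20.029614 − (+0.000e+00/-2.095e+00) = 20.029614
converged: |Δa| < 1e-12 after 5 iterations
sag = a·(cosh(S/(2a)) − 1) = 20.029614·(cosh(1.377236) − 1) = 22.194856
T_max/T_min = cosh(S/(2a)) = 2.108102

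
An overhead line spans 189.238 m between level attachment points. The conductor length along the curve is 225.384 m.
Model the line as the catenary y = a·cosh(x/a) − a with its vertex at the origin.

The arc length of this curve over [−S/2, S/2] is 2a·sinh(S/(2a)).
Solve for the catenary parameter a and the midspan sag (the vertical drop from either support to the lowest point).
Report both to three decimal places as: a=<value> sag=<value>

seed: a₀ = √(S³/(24(L−S))) = √(189.238³/(24·36.146)) = 88.384637
iter 1: u=1.070537  f(a)=+2.129e+00  f'(a)=-9.156e-01  a ← 88.384637 − (+2.129e+00/-9.156e-01) = 90.709585
iter 2: u=1.043098  f(a)=+8.688e-02  f'(a)=-8.422e-01  a ← 90.709585 − (+8.688e-02/-8.422e-01) = 90.812746
iter 3: u=1.041913  f(a)=+1.584e-04  f'(a)=-8.392e-01  a ← 90.812746 − (+1.584e-04/-8.392e-01) = 90.812935
iter 4: u=1.041911  f(a)=+5.285e-10  f'(a)=-8.391e-01  a ← 90.812935 − (+5.285e-10/-8.391e-01) = 90.812935
iter 5: u=1.041911  f(a)=+0.000e+00  f'(a)=-8.391e-01  a ← 90.812935 − (+0.000e+00/-8.391e-01) = 90.812935
converged: |Δa| < 1e-12 after 5 iterations
sag = a·(cosh(S/(2a)) − 1) = 90.812935·(cosh(1.041911) − 1) = 53.916040
T_max/T_min = cosh(S/(2a)) = 1.593704

a=90.813 sag=53.916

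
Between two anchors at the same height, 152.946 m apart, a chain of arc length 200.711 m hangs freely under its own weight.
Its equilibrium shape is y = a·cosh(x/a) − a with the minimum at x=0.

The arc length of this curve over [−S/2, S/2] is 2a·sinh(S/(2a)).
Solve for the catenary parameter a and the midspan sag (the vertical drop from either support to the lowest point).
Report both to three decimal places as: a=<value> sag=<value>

a=58.315 sag=57.753

seed: a₀ = √(S³/(24(L−S))) = √(152.946³/(24·47.765)) = 55.865884
iter 1: u=1.368868  f(a)=+4.680e+00  f'(a)=-2.053e+00  a ← 55.865884 − (+4.680e+00/-2.053e+00) = 58.145928
iter 2: u=1.315191  f(a)=+3.018e-01  f'(a)=-1.796e+00  a ← 58.145928 − (+3.018e-01/-1.796e+00) = 58.313976
iter 3: u=1.311401  f(a)=+1.446e-03  f'(a)=-1.779e+00  a ← 58.313976 − (+1.446e-03/-1.779e+00) = 58.314789
iter 4: u=1.311383  f(a)=+3.354e-08  f'(a)=-1.778e+00  a ← 58.314789 − (+3.354e-08/-1.778e+00) = 58.314789
iter 5: u=1.311383  f(a)=+2.842e-14  f'(a)=-1.778e+00  a ← 58.314789 − (+2.842e-14/-1.778e+00) = 58.314789
converged: |Δa| < 1e-12 after 5 iterations
sag = a·(cosh(S/(2a)) − 1) = 58.314789·(cosh(1.311383) − 1) = 57.753471
T_max/T_min = cosh(S/(2a)) = 1.990374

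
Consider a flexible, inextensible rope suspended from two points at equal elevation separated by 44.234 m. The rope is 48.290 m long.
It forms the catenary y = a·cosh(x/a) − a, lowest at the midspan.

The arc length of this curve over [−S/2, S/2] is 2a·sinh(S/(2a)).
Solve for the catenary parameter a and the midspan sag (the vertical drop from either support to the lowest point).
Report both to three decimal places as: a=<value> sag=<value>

a=30.220 sag=8.461

seed: a₀ = √(S³/(24(L−S))) = √(44.234³/(24·4.056)) = 29.818083
iter 1: u=0.741731  f(a)=+1.130e-01  f'(a)=-2.873e-01  a ← 29.818083 − (+1.130e-01/-2.873e-01) = 30.211542
iter 2: u=0.732071  f(a)=+2.276e-03  f'(a)=-2.758e-01  a ← 30.211542 − (+2.276e-03/-2.758e-01) = 30.219795
iter 3: u=0.731871  f(a)=+9.652e-07  f'(a)=-2.756e-01  a ← 30.219795 − (+9.652e-07/-2.756e-01) = 30.219798
iter 4: u=0.731871  f(a)=+1.776e-13  f'(a)=-2.756e-01  a ← 30.219798 − (+1.776e-13/-2.756e-01) = 30.219798
converged: |Δa| < 1e-12 after 4 iterations
sag = a·(cosh(S/(2a)) − 1) = 30.219798·(cosh(0.731871) − 1) = 8.461169
T_max/T_min = cosh(S/(2a)) = 1.279988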